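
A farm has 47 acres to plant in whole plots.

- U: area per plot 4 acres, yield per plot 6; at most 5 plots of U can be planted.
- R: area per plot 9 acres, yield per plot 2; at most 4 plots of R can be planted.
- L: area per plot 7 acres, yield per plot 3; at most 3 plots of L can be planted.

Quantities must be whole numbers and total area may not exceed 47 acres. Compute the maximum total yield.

39

U has the best ratio (6/4); taking only U gives at most 5×6 = 30 (stopped by the supply cap of 5).
Mixing does better — 5×U and 3×L: area 41 ≤ 47, yield 5·6 + 3·3 = 39.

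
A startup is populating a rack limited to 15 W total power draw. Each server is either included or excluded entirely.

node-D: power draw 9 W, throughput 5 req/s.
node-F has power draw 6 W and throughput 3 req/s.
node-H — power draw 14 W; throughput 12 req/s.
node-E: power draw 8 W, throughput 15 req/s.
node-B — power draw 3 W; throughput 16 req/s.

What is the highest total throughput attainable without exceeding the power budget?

31

Treat it as a binary knapsack problem.
Take node-E and node-B: power draw 8 + 3 = 11 ≤ 15, throughput 15 + 16 = 31.
No other feasible combination does better.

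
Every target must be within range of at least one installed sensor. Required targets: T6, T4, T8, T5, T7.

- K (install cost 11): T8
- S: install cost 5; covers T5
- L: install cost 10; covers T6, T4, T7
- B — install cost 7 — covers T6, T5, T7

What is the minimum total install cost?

Choose K, S, and L: together they cover T6, T4, T8, T5, T7 — every target.
Total install cost: 11 + 5 + 10 = 26.

26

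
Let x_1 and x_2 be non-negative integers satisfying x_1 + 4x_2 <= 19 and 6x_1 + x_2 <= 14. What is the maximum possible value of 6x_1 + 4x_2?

22

(x_1,x_2)=(1,4) is feasible, giving 22.
(x_1,x_2)=(1,3) is feasible, giving 18.
No feasible integer point exceeds 22.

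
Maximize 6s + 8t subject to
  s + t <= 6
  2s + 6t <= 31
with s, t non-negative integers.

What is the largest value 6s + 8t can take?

(s,t)=(2,4) is feasible, giving 44.
(s,t)=(3,3) is feasible, giving 42.
(s,t)=(0,5) is feasible, giving 40.
Maximum is 44 at (s,t)=(2,4).

44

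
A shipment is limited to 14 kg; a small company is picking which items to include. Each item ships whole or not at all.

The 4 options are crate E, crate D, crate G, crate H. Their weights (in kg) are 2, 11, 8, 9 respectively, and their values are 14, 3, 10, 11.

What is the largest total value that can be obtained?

25

Allowing fractional choices, the relaxed optimum would be about 28.9, but items are indivisible.
crate E + crate G: weight 2 + 8 = 10 ≤ 14, value 14 + 10 = 24.
crate E + crate H: weight 2 + 9 = 11 ≤ 14, value 14 + 11 = 25.
Best is crate E and crate H with total value 25.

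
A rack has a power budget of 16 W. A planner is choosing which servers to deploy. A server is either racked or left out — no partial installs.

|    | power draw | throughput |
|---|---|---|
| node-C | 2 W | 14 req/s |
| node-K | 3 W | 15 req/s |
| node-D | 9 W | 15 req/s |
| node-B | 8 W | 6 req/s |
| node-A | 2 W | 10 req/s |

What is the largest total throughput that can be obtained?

54

This is a 0-1 knapsack instance.
Take node-C, node-K, node-D, and node-A: power draw 2 + 3 + 9 + 2 = 16 ≤ 16, throughput 14 + 15 + 15 + 10 = 54.
No other feasible combination does better.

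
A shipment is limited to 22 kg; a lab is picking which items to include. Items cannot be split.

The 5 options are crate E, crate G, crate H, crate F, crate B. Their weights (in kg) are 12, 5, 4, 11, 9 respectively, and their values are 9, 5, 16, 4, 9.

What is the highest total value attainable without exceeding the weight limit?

crate H + crate B: weight 4 + 9 = 13 ≤ 22, value 16 + 9 = 25.
crate E + crate G + crate H: weight 12 + 5 + 4 = 21 ≤ 22, value 9 + 5 + 16 = 30.
crate G + crate H + crate B: weight 5 + 4 + 9 = 18 ≤ 22, value 5 + 16 + 9 = 30.
The maximum value is 30; one optimal choice is crate G, crate H, and crate B.

30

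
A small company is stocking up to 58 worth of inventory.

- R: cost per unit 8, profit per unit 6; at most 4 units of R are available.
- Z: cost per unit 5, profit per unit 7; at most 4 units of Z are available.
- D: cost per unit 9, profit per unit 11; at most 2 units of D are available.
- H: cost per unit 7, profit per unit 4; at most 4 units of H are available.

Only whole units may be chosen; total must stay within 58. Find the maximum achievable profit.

3×R, 3×Z, and 2×D: cost 57 ≤ 58, profit 3·6 + 3·7 + 2·11 = 61.
2×R, 4×Z, and 2×D: cost 54 ≤ 58, profit 2·6 + 4·7 + 2·11 = 62.
Best is 62.

62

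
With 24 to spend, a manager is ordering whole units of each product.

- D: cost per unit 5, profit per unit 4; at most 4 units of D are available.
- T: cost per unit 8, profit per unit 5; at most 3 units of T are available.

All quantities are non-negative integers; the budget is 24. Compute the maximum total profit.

Take 3×D and 1×T: cost 23 ≤ 24, profit 3·4 + 1·5 = 17.
No other integer combination yields more.

17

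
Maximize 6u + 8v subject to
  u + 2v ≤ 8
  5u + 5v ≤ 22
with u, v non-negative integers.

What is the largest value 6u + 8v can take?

(u,v)=(0,4) is feasible, giving 32.
(u,v)=(1,3) is feasible, giving 30.
(u,v)=(0,3) is feasible, giving 24.
The best lattice point is (0,4), giving 32.

32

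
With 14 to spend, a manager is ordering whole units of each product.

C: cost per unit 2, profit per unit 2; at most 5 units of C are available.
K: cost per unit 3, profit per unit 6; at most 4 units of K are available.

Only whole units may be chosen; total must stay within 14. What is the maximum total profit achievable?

This is a bounded integer knapsack.
K has the best ratio (6/3); taking only K gives at most 4×6 = 24 (stopped by the cost limit).
Mixing does better — 1×C and 4×K: cost 14 ≤ 14, profit 1·2 + 4·6 = 26.

26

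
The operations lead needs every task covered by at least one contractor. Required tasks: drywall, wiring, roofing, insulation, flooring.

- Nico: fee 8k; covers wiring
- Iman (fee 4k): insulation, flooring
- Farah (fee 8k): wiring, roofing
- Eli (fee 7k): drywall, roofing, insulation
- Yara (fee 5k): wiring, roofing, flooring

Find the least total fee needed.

12

Choose Eli and Yara: together they cover drywall, wiring, roofing, insulation, flooring — every task.
Total fee: 7 + 5 = 12.
No cover costs less than 12.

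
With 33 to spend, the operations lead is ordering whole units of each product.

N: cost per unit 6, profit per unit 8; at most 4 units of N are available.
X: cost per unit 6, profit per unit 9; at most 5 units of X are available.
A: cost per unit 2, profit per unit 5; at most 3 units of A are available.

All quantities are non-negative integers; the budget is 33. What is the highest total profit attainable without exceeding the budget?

Take 4×X and 3×A: cost 30 ≤ 33, profit 4·9 + 3·5 = 51.
A has the best ratio (5/2) and is taken to its limit of 3; remaining capacity is filled optimally with the others.

51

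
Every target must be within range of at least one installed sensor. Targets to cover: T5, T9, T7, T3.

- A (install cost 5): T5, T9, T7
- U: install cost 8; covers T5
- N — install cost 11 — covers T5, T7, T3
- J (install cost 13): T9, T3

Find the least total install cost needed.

16

Choose A and N: together they cover T5, T9, T7, T3 — every target.
Total install cost: 5 + 11 = 16.
No cover costs less than 16.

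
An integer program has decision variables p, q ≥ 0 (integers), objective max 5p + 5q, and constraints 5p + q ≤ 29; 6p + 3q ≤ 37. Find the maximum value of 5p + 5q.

60

Relaxing integrality, the LP optimum is 61.67 at (p,q) = (0, 12.3), which is not an integer point.
(p,q)=(0,12) is feasible, giving 60.
(p,q)=(0,11) is feasible, giving 55.
No feasible integer point exceeds 60.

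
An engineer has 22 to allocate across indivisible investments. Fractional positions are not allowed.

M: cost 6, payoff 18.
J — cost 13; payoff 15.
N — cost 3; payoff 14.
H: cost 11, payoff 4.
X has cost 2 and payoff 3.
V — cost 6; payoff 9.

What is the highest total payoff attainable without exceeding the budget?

Allowing fractional choices, the relaxed optimum would be about 49.8, but investments are indivisible.
M + N + V: cost 6 + 3 + 6 = 15 ≤ 22, payoff 18 + 14 + 9 = 41.
M + J + N: cost 6 + 13 + 3 = 22 ≤ 22, payoff 18 + 15 + 14 = 47.
M + N + X + V: cost 6 + 3 + 2 + 6 = 17 ≤ 22, payoff 18 + 14 + 3 + 9 = 44.
Best is M, J, and N with total payoff 47.

47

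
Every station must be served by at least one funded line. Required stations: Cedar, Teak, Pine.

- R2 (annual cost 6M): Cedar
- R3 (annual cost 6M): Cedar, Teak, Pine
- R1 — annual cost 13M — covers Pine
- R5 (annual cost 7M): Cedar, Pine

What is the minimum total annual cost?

This is a weighted set-cover instance.
R3 alone covers Cedar, Teak, Pine — every station.
Total annual cost: 6.
No cover costs less than 6.

6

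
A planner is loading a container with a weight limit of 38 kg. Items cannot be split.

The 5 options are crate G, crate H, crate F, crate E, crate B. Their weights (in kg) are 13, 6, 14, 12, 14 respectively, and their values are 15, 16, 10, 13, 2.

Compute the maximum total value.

Allowing fractional choices, the relaxed optimum would be about 49.0, but items are indivisible.
crate H + crate F + crate E: weight 6 + 14 + 12 = 32 ≤ 38, value 16 + 10 + 13 = 39.
crate G + crate H + crate E: weight 13 + 6 + 12 = 31 ≤ 38, value 15 + 16 + 13 = 44.
crate G + crate H + crate F: weight 13 + 6 + 14 = 33 ≤ 38, value 15 + 16 + 10 = 41.
Best is crate G, crate H, and crate E with total value 44.

44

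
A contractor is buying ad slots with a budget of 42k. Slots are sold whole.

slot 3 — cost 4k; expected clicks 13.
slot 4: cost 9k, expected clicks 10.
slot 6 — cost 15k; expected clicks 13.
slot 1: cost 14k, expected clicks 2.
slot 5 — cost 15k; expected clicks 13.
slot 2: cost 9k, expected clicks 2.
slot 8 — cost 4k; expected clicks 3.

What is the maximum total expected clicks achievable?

42

This is an integer program with binary decision variables.
Take slot 3, slot 6, slot 5, and slot 8: cost 4 + 15 + 15 + 4 = 38 ≤ 42, expected clicks 13 + 13 + 13 + 3 = 42.
No other feasible combination does better.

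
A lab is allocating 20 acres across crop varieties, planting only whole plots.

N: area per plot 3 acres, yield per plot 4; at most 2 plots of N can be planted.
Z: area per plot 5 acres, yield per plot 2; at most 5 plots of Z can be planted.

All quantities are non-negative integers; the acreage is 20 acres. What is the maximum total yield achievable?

N has the best ratio (4/3); taking only N gives at most 2×4 = 8 (stopped by the supply cap of 2).
Mixing does better — 2×N and 2×Z: area 16 ≤ 20, yield 2·4 + 2·2 = 12.

12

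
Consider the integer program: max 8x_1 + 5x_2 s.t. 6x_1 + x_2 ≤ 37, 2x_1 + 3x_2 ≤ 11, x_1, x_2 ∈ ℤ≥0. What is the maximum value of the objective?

40

The continuous relaxation peaks at (5.5, 0) with value 44.00; rounding to a feasible lattice point costs some objective.
(x_1,x_2)=(5,0): 6·5+1·0=30≤37, 2·5+3·0=10≤11, objective 40.
(x_1,x_2)=(4,1): 6·4+1·1=25≤37, 2·4+3·1=11≤11, objective 37.
(x_1,x_2)=(4,0): 6·4+1·0=24≤37, 2·4+3·0=8≤11, objective 32.
The best lattice point is (5,0), giving 40.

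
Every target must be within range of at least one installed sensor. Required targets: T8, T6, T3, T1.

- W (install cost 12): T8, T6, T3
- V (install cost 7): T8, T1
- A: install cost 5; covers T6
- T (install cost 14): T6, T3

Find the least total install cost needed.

The greedy cost-per-new-target heuristic would pick V, A, and W for 24, but a cheaper cover exists.
Choose W and V: together they cover T8, T6, T3, T1 — every target.
Total install cost: 12 + 7 = 19.
No cover costs less than 19.

19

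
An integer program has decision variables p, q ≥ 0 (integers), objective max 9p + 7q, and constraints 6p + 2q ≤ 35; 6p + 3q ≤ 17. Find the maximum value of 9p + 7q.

35

Relaxing integrality, the LP optimum is 39.67 at (p,q) = (0, 5.67), which is not an integer point.
(p,q)=(0,5): 6·0+2·5=10≤35, 6·0+3·5=15≤17, objective 35.
(p,q)=(0,4): 6·0+2·4=8≤35, 6·0+3·4=12≤17, objective 28.
No feasible integer point exceeds 35.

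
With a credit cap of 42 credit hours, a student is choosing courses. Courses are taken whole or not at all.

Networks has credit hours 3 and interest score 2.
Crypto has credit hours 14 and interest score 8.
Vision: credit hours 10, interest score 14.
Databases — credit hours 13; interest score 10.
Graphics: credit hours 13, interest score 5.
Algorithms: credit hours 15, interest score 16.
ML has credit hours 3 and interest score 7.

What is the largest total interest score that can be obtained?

This is a 0-1 knapsack instance.
Networks + Vision + Databases + Algorithms: credit hours 3 + 10 + 13 + 15 = 41 ≤ 42, interest score 2 + 14 + 10 + 16 = 42.
Crypto + Vision + Algorithms + ML: credit hours 14 + 10 + 15 + 3 = 42 ≤ 42, interest score 8 + 14 + 16 + 7 = 45.
Vision + Databases + Algorithms + ML: credit hours 10 + 13 + 15 + 3 = 41 ≤ 42, interest score 14 + 10 + 16 + 7 = 47.
Best is Vision, Databases, Algorithms, and ML with total interest score 47.

47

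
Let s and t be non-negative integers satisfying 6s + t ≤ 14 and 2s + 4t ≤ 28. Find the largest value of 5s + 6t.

42

(s,t)=(0,7): 6·0+1·7=7≤14, 2·0+4·7=28≤28, objective 42.
(s,t)=(1,6): 6·1+1·6=12≤14, 2·1+4·6=26≤28, objective 41.
(s,t)=(0,6): 6·0+1·6=6≤14, 2·0+4·6=24≤28, objective 36.
(s,t)=(1,5): 6·1+1·5=11≤14, 2·1+4·5=22≤28, objective 35.
No feasible integer point exceeds 42.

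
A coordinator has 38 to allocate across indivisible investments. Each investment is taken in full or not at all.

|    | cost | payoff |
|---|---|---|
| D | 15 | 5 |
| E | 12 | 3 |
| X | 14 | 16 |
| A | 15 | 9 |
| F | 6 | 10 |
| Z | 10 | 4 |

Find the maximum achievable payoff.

Take X, A, and F: cost 14 + 15 + 6 = 35 ≤ 38, payoff 16 + 9 + 10 = 35.
No other feasible combination does better.

35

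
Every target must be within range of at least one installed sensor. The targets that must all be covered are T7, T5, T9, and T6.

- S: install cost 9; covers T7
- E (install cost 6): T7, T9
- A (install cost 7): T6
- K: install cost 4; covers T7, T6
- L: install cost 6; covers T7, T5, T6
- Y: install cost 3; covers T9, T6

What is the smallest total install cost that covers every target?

9

This is an integer covering problem.
Choose L and Y: together they cover T7, T5, T9, T6 — every target.
Total install cost: 6 + 3 = 9.
No cover costs less than 9.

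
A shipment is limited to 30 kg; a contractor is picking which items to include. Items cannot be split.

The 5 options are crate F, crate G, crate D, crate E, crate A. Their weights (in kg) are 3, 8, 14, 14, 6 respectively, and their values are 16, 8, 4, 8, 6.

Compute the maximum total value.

32

Allowing fractional choices, the relaxed optimum would be about 37.4, but items are indivisible.
crate F + crate G + crate E: weight 3 + 8 + 14 = 25 ≤ 30, value 16 + 8 + 8 = 32.
crate F + crate G + crate A: weight 3 + 8 + 6 = 17 ≤ 30, value 16 + 8 + 6 = 30.
crate F + crate E + crate A: weight 3 + 14 + 6 = 23 ≤ 30, value 16 + 8 + 6 = 30.
Best is crate F, crate G, and crate E with total value 32.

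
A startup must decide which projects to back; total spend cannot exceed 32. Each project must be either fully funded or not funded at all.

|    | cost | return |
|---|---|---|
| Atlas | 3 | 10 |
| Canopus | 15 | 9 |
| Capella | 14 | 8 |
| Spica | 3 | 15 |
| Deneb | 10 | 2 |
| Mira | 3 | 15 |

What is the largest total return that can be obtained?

Allowing fractional choices, the relaxed optimum would be about 53.6, but projects are indivisible.
Atlas + Spica + Deneb + Mira: cost 3 + 3 + 10 + 3 = 19 ≤ 32, return 10 + 15 + 2 + 15 = 42.
Atlas + Capella + Spica + Mira: cost 3 + 14 + 3 + 3 = 23 ≤ 32, return 10 + 8 + 15 + 15 = 48.
Atlas + Canopus + Spica + Mira: cost 3 + 15 + 3 + 3 = 24 ≤ 32, return 10 + 9 + 15 + 15 = 49.
Best is Atlas, Canopus, Spica, and Mira with total return 49.

49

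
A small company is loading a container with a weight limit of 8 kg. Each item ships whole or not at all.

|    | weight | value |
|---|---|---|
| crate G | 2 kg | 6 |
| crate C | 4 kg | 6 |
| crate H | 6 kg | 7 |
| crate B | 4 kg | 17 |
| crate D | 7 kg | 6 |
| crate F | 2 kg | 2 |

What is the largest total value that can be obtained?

Take crate G, crate B, and crate F: weight 2 + 4 + 2 = 8 ≤ 8, value 6 + 17 + 2 = 25.
No other feasible combination does better.

25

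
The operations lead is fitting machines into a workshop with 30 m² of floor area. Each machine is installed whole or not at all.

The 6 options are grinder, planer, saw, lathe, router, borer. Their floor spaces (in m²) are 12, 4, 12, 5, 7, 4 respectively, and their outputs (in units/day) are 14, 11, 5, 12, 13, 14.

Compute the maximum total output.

grinder + planer + router + borer: floor space 12 + 4 + 7 + 4 = 27 ≤ 30, output 14 + 11 + 13 + 14 = 52.
grinder + lathe + router + borer: floor space 12 + 5 + 7 + 4 = 28 ≤ 30, output 14 + 12 + 13 + 14 = 53.
Best is grinder, lathe, router, and borer with total output 53.

53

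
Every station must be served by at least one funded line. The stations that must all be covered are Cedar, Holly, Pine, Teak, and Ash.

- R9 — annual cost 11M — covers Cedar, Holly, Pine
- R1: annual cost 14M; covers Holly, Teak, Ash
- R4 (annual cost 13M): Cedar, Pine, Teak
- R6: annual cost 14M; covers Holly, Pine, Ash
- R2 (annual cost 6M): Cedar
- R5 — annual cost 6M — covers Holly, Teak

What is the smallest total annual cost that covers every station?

The greedy cost-per-new-station heuristic would pick R5, R9, and R1 for 31, but a cheaper cover exists.
Choose R9 and R1: together they cover Cedar, Holly, Pine, Teak, Ash — every station.
Total annual cost: 11 + 14 = 25.
No cover costs less than 25.

25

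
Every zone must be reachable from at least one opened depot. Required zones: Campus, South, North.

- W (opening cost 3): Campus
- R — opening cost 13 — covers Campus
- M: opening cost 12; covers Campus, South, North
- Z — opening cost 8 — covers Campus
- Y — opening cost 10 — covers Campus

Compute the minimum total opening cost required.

12

The greedy cost-per-new-zone heuristic would pick W and M for 15, but a cheaper cover exists.
M alone covers Campus, South, North — every zone.
Total opening cost: 12.
No cover costs less than 12.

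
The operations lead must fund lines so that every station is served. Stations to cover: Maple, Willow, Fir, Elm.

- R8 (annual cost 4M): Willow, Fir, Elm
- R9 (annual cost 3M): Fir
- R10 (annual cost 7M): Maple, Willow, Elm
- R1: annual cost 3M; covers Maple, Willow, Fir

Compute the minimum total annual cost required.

7

Choose R8 and R1: together they cover Maple, Willow, Fir, Elm — every station.
Total annual cost: 4 + 3 = 7.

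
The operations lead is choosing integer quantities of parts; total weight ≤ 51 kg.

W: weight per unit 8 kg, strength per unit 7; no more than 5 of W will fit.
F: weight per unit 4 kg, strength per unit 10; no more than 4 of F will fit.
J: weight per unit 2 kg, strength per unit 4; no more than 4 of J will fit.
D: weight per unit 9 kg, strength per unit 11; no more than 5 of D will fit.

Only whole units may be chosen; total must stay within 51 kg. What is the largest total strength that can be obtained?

89

This is a bounded integer knapsack.
4×F, 3×J, and 3×D: weight 49 ≤ 51, strength 4·10 + 3·4 + 3·11 = 85.
4×F, 4×J, and 3×D: weight 51 ≤ 51, strength 4·10 + 4·4 + 3·11 = 89.
Best is 89.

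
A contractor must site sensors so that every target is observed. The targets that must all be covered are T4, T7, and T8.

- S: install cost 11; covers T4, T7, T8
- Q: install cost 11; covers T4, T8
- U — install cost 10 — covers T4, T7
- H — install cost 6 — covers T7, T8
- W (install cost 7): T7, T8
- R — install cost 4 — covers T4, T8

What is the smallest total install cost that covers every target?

10

This is a weighted set-cover instance.
Choose H and R: together they cover T4, T7, T8 — every target.
Total install cost: 6 + 4 = 10.
No cover costs less than 10.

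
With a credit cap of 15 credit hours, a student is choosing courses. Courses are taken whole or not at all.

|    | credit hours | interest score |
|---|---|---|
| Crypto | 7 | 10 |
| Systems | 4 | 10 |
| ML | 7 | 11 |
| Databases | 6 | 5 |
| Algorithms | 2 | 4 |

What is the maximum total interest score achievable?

Systems + ML: credit hours 4 + 7 = 11 ≤ 15, interest score 10 + 11 = 21.
Systems + ML + Algorithms: credit hours 4 + 7 + 2 = 13 ≤ 15, interest score 10 + 11 + 4 = 25.
Crypto + Systems + Algorithms: credit hours 7 + 4 + 2 = 13 ≤ 15, interest score 10 + 10 + 4 = 24.
Best is Systems, ML, and Algorithms with total interest score 25.

25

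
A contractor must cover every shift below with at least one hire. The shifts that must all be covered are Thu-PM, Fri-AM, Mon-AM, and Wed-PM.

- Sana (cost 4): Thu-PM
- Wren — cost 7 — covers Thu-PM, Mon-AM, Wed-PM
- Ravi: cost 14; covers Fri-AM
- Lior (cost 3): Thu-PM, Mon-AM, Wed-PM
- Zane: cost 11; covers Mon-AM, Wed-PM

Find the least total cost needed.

17

Choose Ravi and Lior: together they cover Thu-PM, Fri-AM, Mon-AM, Wed-PM — every shift.
Total cost: 14 + 3 = 17.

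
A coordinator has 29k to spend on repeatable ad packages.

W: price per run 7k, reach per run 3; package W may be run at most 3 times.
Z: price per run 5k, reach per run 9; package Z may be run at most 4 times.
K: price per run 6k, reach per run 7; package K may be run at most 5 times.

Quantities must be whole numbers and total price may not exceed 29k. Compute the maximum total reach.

4×Z and 1×K: price 26 ≤ 29, reach 4·9 + 1·7 = 43.
3×Z and 2×K: price 27 ≤ 29, reach 3·9 + 2·7 = 41.
Best is 43.

43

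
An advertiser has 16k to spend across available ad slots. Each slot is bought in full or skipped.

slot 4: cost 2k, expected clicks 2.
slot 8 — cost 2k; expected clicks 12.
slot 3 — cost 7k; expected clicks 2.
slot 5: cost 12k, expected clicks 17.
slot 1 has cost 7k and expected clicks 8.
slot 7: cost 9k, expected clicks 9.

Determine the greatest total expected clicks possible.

Treat it as a binary knapsack problem.
slot 4 + slot 8 + slot 5: cost 2 + 2 + 12 = 16 ≤ 16, expected clicks 2 + 12 + 17 = 31.
slot 4 + slot 8 + slot 7: cost 2 + 2 + 9 = 13 ≤ 16, expected clicks 2 + 12 + 9 = 23.
slot 8 + slot 5: cost 2 + 12 = 14 ≤ 16, expected clicks 12 + 17 = 29.
Best is slot 4, slot 8, and slot 5 with total expected clicks 31.

31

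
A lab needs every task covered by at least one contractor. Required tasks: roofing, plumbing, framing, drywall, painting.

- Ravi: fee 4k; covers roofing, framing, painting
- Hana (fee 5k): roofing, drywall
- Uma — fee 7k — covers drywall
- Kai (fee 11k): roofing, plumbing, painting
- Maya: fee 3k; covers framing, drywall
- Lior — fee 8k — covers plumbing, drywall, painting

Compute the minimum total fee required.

12

The greedy cost-per-new-task heuristic would pick Ravi, Maya, and Lior for 15, but a cheaper cover exists.
Choose Ravi and Lior: together they cover roofing, plumbing, framing, drywall, painting — every task.
Total fee: 4 + 8 = 12.
No cover costs less than 12.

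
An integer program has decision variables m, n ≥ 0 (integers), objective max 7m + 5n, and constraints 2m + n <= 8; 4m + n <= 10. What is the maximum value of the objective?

(m,n)=(0,8): 2·0+1·8=8≤8, 4·0+1·8=8≤10, objective 40.
(m,n)=(0,7): 2·0+1·7=7≤8, 4·0+1·7=7≤10, objective 35.
Maximum is 40 at (m,n)=(0,8).

40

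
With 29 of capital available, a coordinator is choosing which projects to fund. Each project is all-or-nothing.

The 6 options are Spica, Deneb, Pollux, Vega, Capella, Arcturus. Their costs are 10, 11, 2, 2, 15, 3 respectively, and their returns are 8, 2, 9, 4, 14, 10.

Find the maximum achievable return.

37

Treat it as a binary knapsack problem.
Take Pollux, Vega, Capella, and Arcturus: cost 2 + 2 + 15 + 3 = 22 ≤ 29, return 9 + 4 + 14 + 10 = 37.
No other feasible combination does better.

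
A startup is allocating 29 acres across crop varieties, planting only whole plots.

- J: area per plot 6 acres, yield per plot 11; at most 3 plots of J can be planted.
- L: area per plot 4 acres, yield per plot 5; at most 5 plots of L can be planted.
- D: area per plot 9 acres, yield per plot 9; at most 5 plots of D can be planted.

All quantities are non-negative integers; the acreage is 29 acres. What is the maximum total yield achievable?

Take 3×J and 2×L: area 26 ≤ 29, yield 3·11 + 2·5 = 43.
J has the best ratio (11/6) and is taken to its limit of 3; remaining capacity is filled optimally with the others.

43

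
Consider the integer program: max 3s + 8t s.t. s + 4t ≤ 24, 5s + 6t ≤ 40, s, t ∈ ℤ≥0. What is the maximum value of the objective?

The continuous relaxation peaks at (1.14, 5.71) with value 49.14; rounding to a feasible lattice point costs some objective.
(s,t)=(0,6): 1·0+4·6=24≤24, 5·0+6·6=36≤40, objective 48.
(s,t)=(2,5): 1·2+4·5=22≤24, 5·2+6·5=40≤40, objective 46.
(s,t)=(1,5): 1·1+4·5=21≤24, 5·1+6·5=35≤40, objective 43.
Maximum is 48 at (s,t)=(0,6).

48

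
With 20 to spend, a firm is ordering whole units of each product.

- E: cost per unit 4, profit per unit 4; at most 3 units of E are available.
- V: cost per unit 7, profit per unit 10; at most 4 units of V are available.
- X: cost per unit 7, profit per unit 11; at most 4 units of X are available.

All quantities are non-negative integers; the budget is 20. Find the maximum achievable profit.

This is a bounded integer knapsack.
Take 1×E and 2×X: cost 18 ≤ 20, profit 1·4 + 2·11 = 26.
No other integer combination yields more.

26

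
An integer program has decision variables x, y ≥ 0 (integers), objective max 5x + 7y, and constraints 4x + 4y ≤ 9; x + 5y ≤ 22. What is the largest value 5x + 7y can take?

14

(x,y)=(0,2): 4·0+4·2=8≤9, 1·0+5·2=10≤22, objective 14.
(x,y)=(1,1): 4·1+4·1=8≤9, 1·1+5·1=6≤22, objective 12.
(x,y)=(0,1): 4·0+4·1=4≤9, 1·0+5·1=5≤22, objective 7.
Maximum is 14 at (x,y)=(0,2).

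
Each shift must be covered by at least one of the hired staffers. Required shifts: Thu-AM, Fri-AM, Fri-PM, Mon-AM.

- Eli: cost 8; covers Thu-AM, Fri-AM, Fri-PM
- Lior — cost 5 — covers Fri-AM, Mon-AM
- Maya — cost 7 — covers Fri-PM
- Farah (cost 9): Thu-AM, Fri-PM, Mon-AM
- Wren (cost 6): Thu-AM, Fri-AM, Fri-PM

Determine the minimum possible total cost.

This is an integer covering problem.
Choose Lior and Wren: together they cover Thu-AM, Fri-AM, Fri-PM, Mon-AM — every shift.
Total cost: 5 + 6 = 11.
No cover costs less than 11.

11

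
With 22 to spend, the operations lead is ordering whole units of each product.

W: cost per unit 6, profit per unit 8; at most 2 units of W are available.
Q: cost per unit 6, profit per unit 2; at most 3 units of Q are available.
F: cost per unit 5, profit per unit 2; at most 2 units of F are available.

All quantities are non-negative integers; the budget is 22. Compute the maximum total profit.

20

Take 2×W and 2×F: cost 22 ≤ 22, profit 2·8 + 2·2 = 20.
W has the best ratio (8/6) and is taken to its limit of 2; remaining capacity is filled optimally with the others.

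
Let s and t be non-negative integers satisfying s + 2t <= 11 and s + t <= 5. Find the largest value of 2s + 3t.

(s,t)=(0,5) is feasible, giving 15.
(s,t)=(1,4) is feasible, giving 14.
(s,t)=(0,4) is feasible, giving 12.
The best lattice point is (0,5), giving 15.

15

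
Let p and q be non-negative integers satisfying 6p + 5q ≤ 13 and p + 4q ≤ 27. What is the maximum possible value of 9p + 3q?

The continuous relaxation peaks at (2.17, 0) with value 19.50; rounding to a feasible lattice point costs some objective.
(p,q)=(2,0): 6·2+5·0=12≤13, 1·2+4·0=2≤27, objective 18.
(p,q)=(1,1): 6·1+5·1=11≤13, 1·1+4·1=5≤27, objective 12.
No feasible integer point exceeds 18.

18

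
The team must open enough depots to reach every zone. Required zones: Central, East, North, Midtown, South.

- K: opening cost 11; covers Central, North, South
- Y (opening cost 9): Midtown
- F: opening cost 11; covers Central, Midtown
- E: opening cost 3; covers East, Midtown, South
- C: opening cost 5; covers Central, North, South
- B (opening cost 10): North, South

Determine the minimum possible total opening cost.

8

Choose E and C: together they cover Central, East, North, Midtown, South — every zone.
Total opening cost: 3 + 5 = 8.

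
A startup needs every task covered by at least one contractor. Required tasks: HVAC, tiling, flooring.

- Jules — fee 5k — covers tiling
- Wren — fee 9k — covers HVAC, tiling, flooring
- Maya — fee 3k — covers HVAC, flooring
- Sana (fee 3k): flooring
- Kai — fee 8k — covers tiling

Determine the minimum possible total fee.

Choose Jules and Maya: together they cover HVAC, tiling, flooring — every task.
Total fee: 5 + 3 = 8.

8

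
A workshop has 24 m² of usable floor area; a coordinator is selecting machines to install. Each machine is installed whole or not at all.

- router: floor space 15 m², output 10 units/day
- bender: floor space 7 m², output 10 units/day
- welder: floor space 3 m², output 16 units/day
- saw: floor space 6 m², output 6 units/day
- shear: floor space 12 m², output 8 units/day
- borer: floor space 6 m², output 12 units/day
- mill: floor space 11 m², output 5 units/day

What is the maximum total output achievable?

44

This is a 0-1 knapsack instance.
Take bender, welder, saw, and borer: floor space 7 + 3 + 6 + 6 = 22 ≤ 24, output 10 + 16 + 6 + 12 = 44.
No other feasible combination does better.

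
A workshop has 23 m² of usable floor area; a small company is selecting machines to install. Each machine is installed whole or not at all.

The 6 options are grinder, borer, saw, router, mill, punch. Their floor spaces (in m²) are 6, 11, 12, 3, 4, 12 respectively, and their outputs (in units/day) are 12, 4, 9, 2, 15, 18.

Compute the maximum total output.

grinder + saw + mill: floor space 6 + 12 + 4 = 22 ≤ 23, output 12 + 9 + 15 = 36.
grinder + mill + punch: floor space 6 + 4 + 12 = 22 ≤ 23, output 12 + 15 + 18 = 45.
Best is grinder, mill, and punch with total output 45.

45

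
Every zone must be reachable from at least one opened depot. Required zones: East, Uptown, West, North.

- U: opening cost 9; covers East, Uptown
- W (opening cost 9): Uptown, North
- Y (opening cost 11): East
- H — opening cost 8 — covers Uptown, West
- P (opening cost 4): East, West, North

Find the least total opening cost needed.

12

Choose H and P: together they cover East, Uptown, West, North — every zone.
Total opening cost: 8 + 4 = 12.
No cover costs less than 12.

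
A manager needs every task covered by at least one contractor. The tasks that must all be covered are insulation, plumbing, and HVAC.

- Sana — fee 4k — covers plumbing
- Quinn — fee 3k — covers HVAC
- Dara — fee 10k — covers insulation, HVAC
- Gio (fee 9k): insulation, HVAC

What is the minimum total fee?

The greedy cost-per-new-task heuristic would pick Quinn, Sana, and Gio for 16, but a cheaper cover exists.
Choose Sana and Gio: together they cover insulation, plumbing, HVAC — every task.
Total fee: 4 + 9 = 13.
No cover costs less than 13.

13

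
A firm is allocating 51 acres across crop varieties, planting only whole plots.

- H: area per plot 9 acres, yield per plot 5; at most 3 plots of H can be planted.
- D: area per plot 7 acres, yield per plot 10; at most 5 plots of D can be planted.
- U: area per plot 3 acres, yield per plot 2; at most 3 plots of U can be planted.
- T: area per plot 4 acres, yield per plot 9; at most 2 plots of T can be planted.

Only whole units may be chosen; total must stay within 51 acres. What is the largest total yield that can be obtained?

72

Take 5×D, 2×U, and 2×T: area 49 ≤ 51, yield 5·10 + 2·2 + 2·9 = 72.
T has the best ratio (9/4) and is taken to its limit of 2; remaining capacity is filled optimally with the others.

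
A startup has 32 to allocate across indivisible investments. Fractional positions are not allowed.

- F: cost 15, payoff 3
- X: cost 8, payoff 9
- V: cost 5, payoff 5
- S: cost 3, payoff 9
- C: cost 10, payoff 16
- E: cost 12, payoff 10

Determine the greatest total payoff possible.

40

This is a 0-1 knapsack instance.
V + S + C + E: cost 5 + 3 + 10 + 12 = 30 ≤ 32, payoff 5 + 9 + 16 + 10 = 40.
S + C + E: cost 3 + 10 + 12 = 25 ≤ 32, payoff 9 + 16 + 10 = 35.
X + V + S + C: cost 8 + 5 + 3 + 10 = 26 ≤ 32, payoff 9 + 5 + 9 + 16 = 39.
Best is V, S, C, and E with total payoff 40.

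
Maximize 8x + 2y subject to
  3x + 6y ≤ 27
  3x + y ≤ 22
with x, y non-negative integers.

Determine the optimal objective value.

The continuous relaxation peaks at (7.33, 0) with value 58.67; rounding to a feasible lattice point costs some objective.
(x,y)=(7,1): 3·7+6·1=27≤27, 3·7+1·1=22≤22, objective 58.
(x,y)=(7,0): 3·7+6·0=21≤27, 3·7+1·0=21≤22, objective 56.
(x,y)=(6,1): 3·6+6·1=24≤27, 3·6+1·1=19≤22, objective 50.
(x,y)=(6,0): 3·6+6·0=18≤27, 3·6+1·0=18≤22, objective 48.
The best lattice point is (7,1), giving 58.

58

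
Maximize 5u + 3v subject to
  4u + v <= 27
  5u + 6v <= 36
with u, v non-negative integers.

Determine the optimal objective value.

33

The continuous relaxation peaks at (6.63, 0.474) with value 34.58; rounding to a feasible lattice point costs some objective.
(u,v)=(6,1): 4·6+1·1=25≤27, 5·6+6·1=36≤36, objective 33.
(u,v)=(6,0): 4·6+1·0=24≤27, 5·6+6·0=30≤36, objective 30.
(u,v)=(5,1): 4·5+1·1=21≤27, 5·5+6·1=31≤36, objective 28.
No feasible integer point exceeds 33.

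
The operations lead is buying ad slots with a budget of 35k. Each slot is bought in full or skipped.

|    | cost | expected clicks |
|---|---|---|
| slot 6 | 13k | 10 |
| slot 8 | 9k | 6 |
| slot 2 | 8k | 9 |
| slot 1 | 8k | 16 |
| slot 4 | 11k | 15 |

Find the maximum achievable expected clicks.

41

Allowing fractional choices, the relaxed optimum would be about 46.2, but ad slots are indivisible.
slot 6 + slot 1 + slot 4: cost 13 + 8 + 11 = 32 ≤ 35, expected clicks 10 + 16 + 15 = 41.
slot 2 + slot 1 + slot 4: cost 8 + 8 + 11 = 27 ≤ 35, expected clicks 9 + 16 + 15 = 40.
slot 8 + slot 1 + slot 4: cost 9 + 8 + 11 = 28 ≤ 35, expected clicks 6 + 16 + 15 = 37.
Best is slot 6, slot 1, and slot 4 with total expected clicks 41.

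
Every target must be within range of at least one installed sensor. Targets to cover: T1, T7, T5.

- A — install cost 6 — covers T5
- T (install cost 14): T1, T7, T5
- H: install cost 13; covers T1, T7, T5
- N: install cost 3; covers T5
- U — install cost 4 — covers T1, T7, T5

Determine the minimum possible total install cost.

This is a weighted set-cover instance.
U alone covers T1, T7, T5 — every target.
Total install cost: 4.
No cover costs less than 4.

4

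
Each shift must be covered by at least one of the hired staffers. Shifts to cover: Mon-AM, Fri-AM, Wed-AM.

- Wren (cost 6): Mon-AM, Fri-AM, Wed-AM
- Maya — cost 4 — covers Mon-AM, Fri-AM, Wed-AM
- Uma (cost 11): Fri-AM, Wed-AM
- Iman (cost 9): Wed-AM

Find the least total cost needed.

4

Maya alone covers Mon-AM, Fri-AM, Wed-AM — every shift.
Total cost: 4.
No cover costs less than 4.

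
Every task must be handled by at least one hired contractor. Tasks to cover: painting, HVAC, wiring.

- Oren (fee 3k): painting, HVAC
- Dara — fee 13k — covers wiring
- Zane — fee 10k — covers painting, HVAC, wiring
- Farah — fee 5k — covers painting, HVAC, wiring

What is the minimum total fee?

5

This is a weighted set-cover instance.
Farah alone covers painting, HVAC, wiring — every task.
Total fee: 5.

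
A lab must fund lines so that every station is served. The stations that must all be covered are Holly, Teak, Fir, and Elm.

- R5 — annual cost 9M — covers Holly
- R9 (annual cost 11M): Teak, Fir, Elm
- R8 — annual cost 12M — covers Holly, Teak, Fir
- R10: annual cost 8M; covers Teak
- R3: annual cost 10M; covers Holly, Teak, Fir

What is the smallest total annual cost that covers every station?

This is an integer covering problem.
The greedy cost-per-new-station heuristic would pick R3 and R9 for 21, but a cheaper cover exists.
Choose R5 and R9: together they cover Holly, Teak, Fir, Elm — every station.
Total annual cost: 9 + 11 = 20.
No cover costs less than 20.

20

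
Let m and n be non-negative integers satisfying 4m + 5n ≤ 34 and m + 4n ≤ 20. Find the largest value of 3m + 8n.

Relaxing integrality, the LP optimum is 43.27 at (m,n) = (3.27, 4.18), which is not an integer point.
(m,n)=(3,4): 4·3+5·4=32≤34, 1·3+4·4=19≤20, objective 41.
(m,n)=(2,4): 4·2+5·4=28≤34, 1·2+4·4=18≤20, objective 38.
No feasible integer point exceeds 41.

41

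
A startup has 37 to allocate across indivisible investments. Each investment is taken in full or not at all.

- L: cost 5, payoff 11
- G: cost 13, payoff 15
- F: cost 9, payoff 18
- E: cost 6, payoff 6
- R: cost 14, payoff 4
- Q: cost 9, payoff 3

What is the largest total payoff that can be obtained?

50

Allowing fractional choices, the relaxed optimum would be about 51.3, but investments are indivisible.
L + G + F + E: cost 5 + 13 + 9 + 6 = 33 ≤ 37, payoff 11 + 15 + 18 + 6 = 50.
L + G + F + Q: cost 5 + 13 + 9 + 9 = 36 ≤ 37, payoff 11 + 15 + 18 + 3 = 47.
Best is L, G, F, and E with total payoff 50.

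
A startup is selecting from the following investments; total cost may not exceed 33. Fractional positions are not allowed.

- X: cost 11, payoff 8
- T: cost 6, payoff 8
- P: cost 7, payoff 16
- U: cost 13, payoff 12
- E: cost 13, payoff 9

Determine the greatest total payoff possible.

37

This is a 0-1 knapsack instance.
Take P, U, and E: cost 7 + 13 + 13 = 33 ≤ 33, payoff 16 + 12 + 9 = 37.
No other feasible combination does better.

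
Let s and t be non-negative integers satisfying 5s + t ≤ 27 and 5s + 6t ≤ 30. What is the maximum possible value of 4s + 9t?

45

(s,t)=(0,5): 5·0+1·5=5≤27, 5·0+6·5=30≤30, objective 45.
(s,t)=(1,4): 5·1+1·4=9≤27, 5·1+6·4=29≤30, objective 40.
(s,t)=(0,4): 5·0+1·4=4≤27, 5·0+6·4=24≤30, objective 36.
The best lattice point is (0,5), giving 45.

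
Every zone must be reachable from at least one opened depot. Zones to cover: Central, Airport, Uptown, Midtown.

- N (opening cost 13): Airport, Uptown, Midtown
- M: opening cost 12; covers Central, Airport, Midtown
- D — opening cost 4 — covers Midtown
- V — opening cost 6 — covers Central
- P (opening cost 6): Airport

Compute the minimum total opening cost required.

19

This is an integer covering problem.
The greedy cost-per-new-zone heuristic would pick M and N for 25, but a cheaper cover exists.
Choose N and V: together they cover Central, Airport, Uptown, Midtown — every zone.
Total opening cost: 13 + 6 = 19.
No cover costs less than 19.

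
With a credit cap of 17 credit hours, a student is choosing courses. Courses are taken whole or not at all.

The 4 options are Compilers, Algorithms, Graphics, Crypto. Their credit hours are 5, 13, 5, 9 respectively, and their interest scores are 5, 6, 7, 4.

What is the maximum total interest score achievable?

12

Allowing fractional choices, the relaxed optimum would be about 15.2, but courses are indivisible.
Graphics + Crypto: credit hours 5 + 9 = 14 ≤ 17, interest score 7 + 4 = 11.
Compilers + Crypto: credit hours 5 + 9 = 14 ≤ 17, interest score 5 + 4 = 9.
Compilers + Graphics: credit hours 5 + 5 = 10 ≤ 17, interest score 5 + 7 = 12.
Best is Compilers and Graphics with total interest score 12.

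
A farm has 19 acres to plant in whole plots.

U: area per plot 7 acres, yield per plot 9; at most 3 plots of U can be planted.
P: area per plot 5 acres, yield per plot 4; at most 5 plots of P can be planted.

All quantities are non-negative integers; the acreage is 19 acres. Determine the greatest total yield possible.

Take 2×U and 1×P: area 19 ≤ 19, yield 2·9 + 1·4 = 22.
No other integer combination yields more.

22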